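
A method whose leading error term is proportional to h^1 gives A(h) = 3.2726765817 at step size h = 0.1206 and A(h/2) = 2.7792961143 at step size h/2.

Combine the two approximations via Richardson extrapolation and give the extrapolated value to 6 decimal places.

2.285916

r = 1: numerator weight 2, denominator 1.
Top: 2(2.7792961143) − (3.2726765817) = 2.2859156469
Denominator 2 − 1 = 1.
Extrapolated: 2.2859156469 / 1 = 2.2859156469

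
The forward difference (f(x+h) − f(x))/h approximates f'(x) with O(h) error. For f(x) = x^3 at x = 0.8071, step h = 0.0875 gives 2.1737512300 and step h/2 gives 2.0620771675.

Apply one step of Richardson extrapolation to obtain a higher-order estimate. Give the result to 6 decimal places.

Error is O(h^1); halving h shrinks it by 2^1 = 2.
2·2.0620771675 − 2.1737512300 = 1.9504031050
R = 1.9504031050/1 = 1.9504031050
Gap between inputs: 1.117e-01; correction applied: −0.1116740625.

1.950403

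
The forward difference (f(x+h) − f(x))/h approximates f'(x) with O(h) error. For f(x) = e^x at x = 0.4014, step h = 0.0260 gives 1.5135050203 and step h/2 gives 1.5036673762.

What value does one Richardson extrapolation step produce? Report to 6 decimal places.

The method has order 1: 2^1 = 2.
Difference of the inputs: 1.5036673762 − 1.5135050203 = -0.0098376441
Correction (A(h/2) − A(h))/(2 − 1) = (-0.0098376441)/1 = -0.0098376441
R = 1.5036673762 − 0.0098376441 = 1.4938297321
Shift from A(h/2): −0.0098376441.

1.493830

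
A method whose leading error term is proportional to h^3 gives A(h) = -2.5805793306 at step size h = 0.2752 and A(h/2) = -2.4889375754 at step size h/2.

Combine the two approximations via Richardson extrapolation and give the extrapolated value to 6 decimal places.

The method has order 3: 2^3 = 8.
2^3·A(h/2) = -19.9115006032; minus A(h) gives -17.3309212726.
Denominator 8 − 1 = 7.
R = (-17.3309212726)/7 = -2.4758458961

-2.475846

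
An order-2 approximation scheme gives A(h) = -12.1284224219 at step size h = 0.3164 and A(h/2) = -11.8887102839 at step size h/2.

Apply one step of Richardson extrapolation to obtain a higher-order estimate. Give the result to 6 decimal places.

r = 2, so 2^r = 4.
4·(-11.8887102839) = -47.5548411356; (-47.5548411356) − (-12.1284224219) = -35.4264187137
Denominator 4 − 1 = 3.
Result: -11.8088062379

-11.808806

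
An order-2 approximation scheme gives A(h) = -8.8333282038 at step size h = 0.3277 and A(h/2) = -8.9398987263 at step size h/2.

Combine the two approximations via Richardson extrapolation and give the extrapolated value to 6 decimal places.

-8.975422

Error is O(h^2); halving h shrinks it by 2^2 = 4.
2^2×A(h/2) = -35.7595949052; minus A(h) gives -26.9262667014.
R = (-26.9262667014)/3 = -8.9754222338
Shift from A(h/2): −0.0355235075.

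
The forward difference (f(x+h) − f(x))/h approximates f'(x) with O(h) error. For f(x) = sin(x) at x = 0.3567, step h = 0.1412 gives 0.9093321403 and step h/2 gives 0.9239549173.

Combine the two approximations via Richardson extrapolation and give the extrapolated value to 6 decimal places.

r = 1, so 2^r = 2.
Weighted: 1.8479098346 − 0.9093321403 = 0.9385776943
(2 × 0.9239549173 − 0.9093321403)/(2 − 1) = 0.9385776943
Shift from A(h/2): +0.0146227770.

0.938578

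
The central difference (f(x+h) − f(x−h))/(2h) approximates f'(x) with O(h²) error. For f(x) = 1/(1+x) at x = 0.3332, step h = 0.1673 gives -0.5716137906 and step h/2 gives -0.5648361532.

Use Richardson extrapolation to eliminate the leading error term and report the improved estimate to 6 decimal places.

-0.562577

The method has order 2: 2^2 = 4.
4×(-0.5648361532) − (-0.5716137906) = -1.6877308222
Divide by 2^2 − 1 = 3.
(4×(-0.5648361532) − (-0.5716137906))/(4 − 1) = -0.5625769407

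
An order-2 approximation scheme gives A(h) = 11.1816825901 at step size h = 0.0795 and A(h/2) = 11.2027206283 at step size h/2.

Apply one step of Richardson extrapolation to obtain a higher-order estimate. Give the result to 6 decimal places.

With r = 2 the leading error scales as h^2, so the weight is 2^2 = 4.
Top: 4(11.2027206283) − (11.1816825901) = 33.6291999231
Extrapolated: 33.6291999231 / 3 = 11.2097333077
Correction |R − A(h/2)| = 7.013e-03; gap |A(h/2) − A(h)| = 2.104e-02.

11.209733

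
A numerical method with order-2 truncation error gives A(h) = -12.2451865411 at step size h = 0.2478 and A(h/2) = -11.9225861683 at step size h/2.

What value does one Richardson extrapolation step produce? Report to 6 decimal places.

-11.815053

Order 2 gives 2^r = 4 and 2^r − 1 = 3.
Numerator 4·A(h/2) − A(h) = 4·(-11.9225861683) − (-12.2451865411) = -35.4451581321
Divide by 2^2 − 1 = 3.
(4·(-11.9225861683) − (-12.2451865411))/(4 − 1) = -11.8150527107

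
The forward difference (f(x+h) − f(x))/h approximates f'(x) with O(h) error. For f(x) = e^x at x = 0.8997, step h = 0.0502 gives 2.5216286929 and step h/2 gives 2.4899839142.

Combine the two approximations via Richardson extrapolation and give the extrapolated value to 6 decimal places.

The method has order 1: 2^1 = 2.
Top: 2(2.4899839142) − (2.5216286929) = 2.4583391355
(2·2.4899839142 − 2.5216286929)/(2 − 1) = 2.4583391355
Shift from A(h/2): −0.0316447787.

2.458339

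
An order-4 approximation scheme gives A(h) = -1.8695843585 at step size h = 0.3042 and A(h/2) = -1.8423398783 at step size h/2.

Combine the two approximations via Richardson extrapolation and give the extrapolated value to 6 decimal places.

r = 4: numerator weight 16, denominator 15.
Top: 16(-1.8423398783) − (-1.8695843585) = -27.6078536943
(16*(-1.8423398783) − (-1.8695843585))/(16 − 1) = -1.8405235796
Gap between inputs: 2.724e-02; correction applied: +0.0018162987.

-1.840524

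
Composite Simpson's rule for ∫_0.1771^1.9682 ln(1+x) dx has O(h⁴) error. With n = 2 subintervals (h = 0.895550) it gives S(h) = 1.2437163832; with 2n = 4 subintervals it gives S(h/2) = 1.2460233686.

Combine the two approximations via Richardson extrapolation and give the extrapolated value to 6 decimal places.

The method has order 4: 2^4 = 16.
16 × 1.2460233686 − 1.2437163832 = 18.6926575144
Denominator 16 − 1 = 15.
Result: 1.2461771676
Correction |R − A(h/2)| = 1.538e-04; gap |A(h/2) − A(h)| = 2.307e-03.

1.246177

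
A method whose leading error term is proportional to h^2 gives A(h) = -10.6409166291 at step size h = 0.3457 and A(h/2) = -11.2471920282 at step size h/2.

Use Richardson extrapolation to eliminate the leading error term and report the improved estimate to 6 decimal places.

r = 2: numerator weight 4, denominator 3.
Weighted: (-44.9887681128) − (-10.6409166291) = -34.3478514837
R = (-34.3478514837)/3 = -11.4492838279
Correction |R − A(h/2)| = 2.021e-01; gap |A(h/2) − A(h)| = 6.063e-01.

-11.449284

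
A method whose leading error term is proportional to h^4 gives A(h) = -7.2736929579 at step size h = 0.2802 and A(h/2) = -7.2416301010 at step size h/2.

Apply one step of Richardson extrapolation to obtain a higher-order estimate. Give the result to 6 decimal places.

-7.239493

r = 4, so 2^r = 16.
Numerator 16·A(h/2) − A(h) = 16·(-7.2416301010) − (-7.2736929579) = -108.5923886581
Extrapolated: (-108.5923886581) / 15 = -7.2394925772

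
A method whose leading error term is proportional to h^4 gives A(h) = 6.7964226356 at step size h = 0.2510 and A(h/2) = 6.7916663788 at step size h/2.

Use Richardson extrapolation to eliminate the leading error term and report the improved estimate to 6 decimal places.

The method has order 4: 2^4 = 16.
2^4·A(h/2) = 108.6666620608; minus A(h) gives 101.8702394252.
Denominator 16 − 1 = 15.
101.8702394252 ÷ 15 = 6.7913492950

6.791349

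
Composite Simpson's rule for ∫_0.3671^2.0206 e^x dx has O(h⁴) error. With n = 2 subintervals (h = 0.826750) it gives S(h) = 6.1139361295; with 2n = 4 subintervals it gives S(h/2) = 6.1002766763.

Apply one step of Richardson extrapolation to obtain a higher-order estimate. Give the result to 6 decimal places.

Error is O(h^4); halving h shrinks it by 2^4 = 16.
16×6.1002766763 − 6.1139361295 = 91.4904906913
91.4904906913 ÷ 15 = 6.0993660461

6.099366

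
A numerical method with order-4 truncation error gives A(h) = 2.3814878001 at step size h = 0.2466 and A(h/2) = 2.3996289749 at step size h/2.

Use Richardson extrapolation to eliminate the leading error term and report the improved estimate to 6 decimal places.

r = 4: numerator weight 16, denominator 15.
2^4*A(h/2) = 38.3940635984; minus A(h) gives 36.0125757983.
Divide by 2^4 − 1 = 15.
36.0125757983 ÷ 15 = 2.4008383866
Gap between inputs: 1.814e-02; correction applied: +0.0012094117.

2.400838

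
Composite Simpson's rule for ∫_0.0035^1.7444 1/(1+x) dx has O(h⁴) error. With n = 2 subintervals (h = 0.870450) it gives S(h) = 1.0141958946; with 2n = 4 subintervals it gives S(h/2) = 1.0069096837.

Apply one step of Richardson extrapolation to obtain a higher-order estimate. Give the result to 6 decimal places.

The method has order 4: 2^4 = 16.
16 × 1.0069096837 = 16.1105549392; 16.1105549392 − 1.0141958946 = 15.0963590446
Extrapolated: 15.0963590446 / 15 = 1.0064239363
Gap between inputs: 7.286e-03; correction applied: −0.0004857474.

1.006424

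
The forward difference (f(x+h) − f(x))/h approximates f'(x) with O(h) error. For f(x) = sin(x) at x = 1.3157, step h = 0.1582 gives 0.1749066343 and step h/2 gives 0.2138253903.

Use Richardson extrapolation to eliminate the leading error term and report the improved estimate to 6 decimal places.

r = 1, so 2^r = 2.
2·0.2138253903 = 0.4276507806; 0.4276507806 − 0.1749066343 = 0.2527441463
0.2527441463 ÷ 1 = 0.2527441463

0.252744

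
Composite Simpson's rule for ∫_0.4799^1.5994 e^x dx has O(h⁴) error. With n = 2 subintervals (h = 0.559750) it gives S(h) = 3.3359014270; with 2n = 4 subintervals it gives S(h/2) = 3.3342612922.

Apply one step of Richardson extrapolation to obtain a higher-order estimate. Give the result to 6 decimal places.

Method order is 4; weight 2^4 = 16.
2^4*A(h/2) = 53.3481806752; minus A(h) gives 50.0122792482.
Denominator 16 − 1 = 15.
Extrapolated: 50.0122792482 / 15 = 3.3341519499

3.334152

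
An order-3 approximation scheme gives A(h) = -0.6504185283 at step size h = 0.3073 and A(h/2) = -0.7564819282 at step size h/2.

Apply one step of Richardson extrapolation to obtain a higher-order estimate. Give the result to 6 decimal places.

Leading term ∝ h^3; use weight 8 = 2^3.
Weighted: (-6.0518554256) − (-0.6504185283) = -5.4014368973
Divide by 2^3 − 1 = 7.
(8 × (-0.7564819282) − (-0.6504185283))/(8 − 1) = -0.7716338425
Correction |R − A(h/2)| = 1.515e-02; gap |A(h/2) − A(h)| = 1.061e-01.

-0.771634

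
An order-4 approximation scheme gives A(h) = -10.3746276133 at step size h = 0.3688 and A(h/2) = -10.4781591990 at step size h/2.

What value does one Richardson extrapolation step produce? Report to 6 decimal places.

-10.485061

The method has order 4: 2^4 = 16.
Numerator 16×A(h/2) − A(h) = 16×(-10.4781591990) − (-10.3746276133) = -157.2759195707
(16×(-10.4781591990) − (-10.3746276133))/(16 − 1) = -10.4850613047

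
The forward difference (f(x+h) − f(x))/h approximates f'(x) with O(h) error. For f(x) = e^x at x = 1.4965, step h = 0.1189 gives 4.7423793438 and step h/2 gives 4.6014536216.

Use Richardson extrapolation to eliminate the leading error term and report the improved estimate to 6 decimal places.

4.460528

r = 1, so 2^r = 2.
2·4.6014536216 = 9.2029072432; 9.2029072432 − 4.7423793438 = 4.4605278994
R = 4.4605278994/1 = 4.4605278994
Correction |R − A(h/2)| = 1.409e-01; gap |A(h/2) − A(h)| = 1.409e-01.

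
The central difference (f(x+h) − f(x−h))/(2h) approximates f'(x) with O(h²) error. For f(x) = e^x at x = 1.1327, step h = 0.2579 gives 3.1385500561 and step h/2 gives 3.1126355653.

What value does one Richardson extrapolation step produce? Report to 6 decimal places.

r = 2, so 2^r = 4.
A(h/2) − A(h) = 3.1126355653 − 3.1385500561 = -0.0259144908
Divide by 2^2 − 1 = 3: (-0.0259144908)/3 = -0.0086381636
R = 3.1126355653 − 0.0086381636 = 3.1039974017

3.103997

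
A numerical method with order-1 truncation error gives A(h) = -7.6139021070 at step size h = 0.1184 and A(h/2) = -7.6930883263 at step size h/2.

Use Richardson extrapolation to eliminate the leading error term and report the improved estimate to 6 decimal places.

-7.772275

Leading term ∝ h^1; use weight 2 = 2^1.
Top: 2(-7.6930883263) − (-7.6139021070) = -7.7722745456
Denominator 2 − 1 = 1.
(2 × (-7.6930883263) − (-7.6139021070))/(2 − 1) = -7.7722745456
Correction |R − A(h/2)| = 7.919e-02; gap |A(h/2) − A(h)| = 7.919e-02.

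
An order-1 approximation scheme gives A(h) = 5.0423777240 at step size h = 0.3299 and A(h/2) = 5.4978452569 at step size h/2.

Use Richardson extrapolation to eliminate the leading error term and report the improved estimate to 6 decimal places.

Error is O(h^1); halving h shrinks it by 2^1 = 2.
Weighted: 10.9956905138 − 5.0423777240 = 5.9533127898
Divide by 2^1 − 1 = 1.
Extrapolated: 5.9533127898 / 1 = 5.9533127898

5.953313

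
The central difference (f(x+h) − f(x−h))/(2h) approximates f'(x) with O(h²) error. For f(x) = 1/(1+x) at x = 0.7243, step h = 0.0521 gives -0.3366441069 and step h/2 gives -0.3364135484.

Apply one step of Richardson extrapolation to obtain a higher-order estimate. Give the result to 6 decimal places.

The method has order 2: 2^2 = 4.
Difference of the inputs: -0.3364135484 − (-0.3366441069) = 0.0002305585
Correction (A(h/2) − A(h))/(4 − 1) = 0.0002305585/3 = 0.0000768528
R = -0.3364135484 + 0.0000768528 = -0.3363366956
Gap between inputs: 2.306e-04; correction applied: +0.0000768528.

-0.336337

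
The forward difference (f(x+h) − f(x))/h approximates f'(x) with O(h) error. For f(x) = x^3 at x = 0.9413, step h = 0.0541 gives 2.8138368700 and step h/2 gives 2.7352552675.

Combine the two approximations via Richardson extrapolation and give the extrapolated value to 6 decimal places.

Method order is 1; weight 2^1 = 2.
A(h/2) − A(h) = 2.7352552675 − 2.8138368700 = -0.0785816025
Divide by 2^1 − 1 = 1: (-0.0785816025)/1 = -0.0785816025
R = 2.7352552675 − 0.0785816025 = 2.6566736650
Shift from A(h/2): −0.0785816025.

2.656674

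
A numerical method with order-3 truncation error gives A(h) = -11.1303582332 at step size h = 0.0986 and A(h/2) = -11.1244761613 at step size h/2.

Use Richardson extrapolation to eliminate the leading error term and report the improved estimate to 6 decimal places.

-11.123636

r = 3: numerator weight 8, denominator 7.
Weighted: (-88.9958092904) − (-11.1303582332) = -77.8654510572
(8×(-11.1244761613) − (-11.1303582332))/(8 − 1) = -11.1236358653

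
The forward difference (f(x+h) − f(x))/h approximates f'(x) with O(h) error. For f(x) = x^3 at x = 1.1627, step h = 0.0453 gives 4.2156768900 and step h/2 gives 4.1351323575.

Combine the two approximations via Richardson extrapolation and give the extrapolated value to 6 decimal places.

4.054588

The method has order 1: 2^1 = 2.
2×4.1351323575 = 8.2702647150; 8.2702647150 − 4.2156768900 = 4.0545878250
R = 4.0545878250/1 = 4.0545878250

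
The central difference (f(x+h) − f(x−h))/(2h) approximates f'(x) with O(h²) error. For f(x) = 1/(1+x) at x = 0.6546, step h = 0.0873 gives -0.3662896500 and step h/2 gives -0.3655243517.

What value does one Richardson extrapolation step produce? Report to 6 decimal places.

r = 2, so 2^r = 4.
2^2·A(h/2) = -1.4620974068; minus A(h) gives -1.0958077568.
Divide by 2^2 − 1 = 3.
Result: -0.3652692523
Shift from A(h/2): +0.0002550994.

-0.365269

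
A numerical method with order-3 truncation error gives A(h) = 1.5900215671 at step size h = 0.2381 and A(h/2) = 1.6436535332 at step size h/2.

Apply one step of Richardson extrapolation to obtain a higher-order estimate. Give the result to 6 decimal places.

1.651315

Error is O(h^3); halving h shrinks it by 2^3 = 8.
Numerator 8×A(h/2) − A(h) = 8×1.6436535332 − 1.5900215671 = 11.5592066985
Divide by 2^3 − 1 = 7.
Extrapolated: 11.5592066985 / 7 = 1.6513152426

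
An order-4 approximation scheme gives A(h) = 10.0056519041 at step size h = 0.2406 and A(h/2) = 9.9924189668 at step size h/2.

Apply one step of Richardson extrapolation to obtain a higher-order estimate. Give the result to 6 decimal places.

9.991537

Method order is 4; weight 2^4 = 16.
16*9.9924189668 − 10.0056519041 = 149.8730515647
149.8730515647 ÷ 15 = 9.9915367710
Shift from A(h/2): −0.0008821958.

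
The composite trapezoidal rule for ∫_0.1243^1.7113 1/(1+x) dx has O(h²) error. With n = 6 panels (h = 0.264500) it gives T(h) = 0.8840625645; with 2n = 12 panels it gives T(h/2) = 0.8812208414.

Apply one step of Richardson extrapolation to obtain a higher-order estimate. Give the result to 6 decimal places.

0.880274

Method order is 2; weight 2^2 = 4.
2^2 × A(h/2) = 3.5248833656; minus A(h) gives 2.6408208011.
Denominator 4 − 1 = 3.
(4 × 0.8812208414 − 0.8840625645)/(4 − 1) = 0.8802736004
Shift from A(h/2): −0.0009472410.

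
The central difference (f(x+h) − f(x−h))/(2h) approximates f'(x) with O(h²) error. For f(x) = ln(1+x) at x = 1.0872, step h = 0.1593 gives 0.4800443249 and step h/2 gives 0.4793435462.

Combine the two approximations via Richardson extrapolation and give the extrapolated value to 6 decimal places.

With r = 2 the leading error scales as h^2, so the weight is 2^2 = 4.
4 × 0.4793435462 = 1.9173741848; subtract 0.4800443249 → 1.4373298599
Denominator 4 − 1 = 3.
1.4373298599 ÷ 3 = 0.4791099533

0.479110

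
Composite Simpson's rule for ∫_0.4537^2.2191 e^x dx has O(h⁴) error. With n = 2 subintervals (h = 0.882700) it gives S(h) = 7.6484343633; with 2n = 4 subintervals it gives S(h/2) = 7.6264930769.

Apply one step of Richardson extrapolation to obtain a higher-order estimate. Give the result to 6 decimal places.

7.625030

Leading term ∝ h^4; use weight 16 = 2^4.
16·7.6264930769 = 122.0238892304; subtract 7.6484343633 → 114.3754548671
Denominator 16 − 1 = 15.
So the Richardson estimate is 7.6250303245.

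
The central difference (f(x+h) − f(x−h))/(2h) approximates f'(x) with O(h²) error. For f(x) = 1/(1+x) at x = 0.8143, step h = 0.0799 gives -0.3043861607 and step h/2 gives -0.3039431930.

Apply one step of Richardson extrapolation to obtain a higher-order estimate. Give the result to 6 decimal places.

-0.303796

r = 2, so 2^r = 4.
4×(-0.3039431930) − (-0.3043861607) = -0.9113866113
R = (-0.9113866113)/3 = -0.3037955371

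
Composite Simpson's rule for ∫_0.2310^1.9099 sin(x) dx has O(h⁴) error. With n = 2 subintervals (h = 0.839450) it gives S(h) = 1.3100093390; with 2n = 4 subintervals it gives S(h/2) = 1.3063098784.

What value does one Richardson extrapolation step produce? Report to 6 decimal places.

r = 4: numerator weight 16, denominator 15.
2^4×A(h/2) = 20.9009580544; minus A(h) gives 19.5909487154.
Extrapolated: 19.5909487154 / 15 = 1.3060632477
Correction |R − A(h/2)| = 2.466e-04; gap |A(h/2) − A(h)| = 3.699e-03.

1.306063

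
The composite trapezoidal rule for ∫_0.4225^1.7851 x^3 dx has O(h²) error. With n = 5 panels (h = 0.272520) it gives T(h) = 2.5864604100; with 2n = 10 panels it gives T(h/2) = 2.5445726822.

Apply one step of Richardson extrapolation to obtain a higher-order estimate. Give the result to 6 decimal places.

2.530610

Method order is 2; weight 2^2 = 4.
4·2.5445726822 = 10.1782907288; subtract 2.5864604100 → 7.5918303188
Denominator 4 − 1 = 3.
Extrapolated: 7.5918303188 / 3 = 2.5306101063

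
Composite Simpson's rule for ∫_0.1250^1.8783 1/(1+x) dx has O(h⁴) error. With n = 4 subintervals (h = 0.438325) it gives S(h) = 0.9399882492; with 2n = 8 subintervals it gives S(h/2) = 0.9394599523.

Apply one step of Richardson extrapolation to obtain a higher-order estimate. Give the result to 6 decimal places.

0.939425

Error is O(h^4); halving h shrinks it by 2^4 = 16.
Weighted: 15.0313592368 − 0.9399882492 = 14.0913709876
Divide by 2^4 − 1 = 15.
(16*0.9394599523 − 0.9399882492)/(16 − 1) = 0.9394247325
Gap between inputs: 5.283e-04; correction applied: −0.0000352198.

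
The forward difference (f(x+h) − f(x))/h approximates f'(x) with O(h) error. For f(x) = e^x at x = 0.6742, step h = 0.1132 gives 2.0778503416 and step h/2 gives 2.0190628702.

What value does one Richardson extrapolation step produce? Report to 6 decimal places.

1.960275

Error is O(h^1); halving h shrinks it by 2^1 = 2.
2 × 2.0190628702 = 4.0381257404; subtract 2.0778503416 → 1.9602753988
Extrapolated: 1.9602753988 / 1 = 1.9602753988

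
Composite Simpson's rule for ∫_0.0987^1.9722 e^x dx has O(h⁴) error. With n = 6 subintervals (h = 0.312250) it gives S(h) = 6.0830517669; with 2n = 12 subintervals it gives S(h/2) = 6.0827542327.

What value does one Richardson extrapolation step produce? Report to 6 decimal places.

6.082734

The method has order 4: 2^4 = 16.
Numerator 16 × A(h/2) − A(h) = 16 × 6.0827542327 − 6.0830517669 = 91.2410159563
Extrapolated: 91.2410159563 / 15 = 6.0827343971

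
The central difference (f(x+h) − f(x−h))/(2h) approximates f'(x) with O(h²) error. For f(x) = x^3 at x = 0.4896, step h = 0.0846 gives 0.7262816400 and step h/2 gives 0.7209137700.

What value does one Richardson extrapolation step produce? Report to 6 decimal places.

0.719124

Method order is 2; weight 2^2 = 4.
Weighted: 2.8836550800 − 0.7262816400 = 2.1573734400
2.1573734400 ÷ 3 = 0.7191244800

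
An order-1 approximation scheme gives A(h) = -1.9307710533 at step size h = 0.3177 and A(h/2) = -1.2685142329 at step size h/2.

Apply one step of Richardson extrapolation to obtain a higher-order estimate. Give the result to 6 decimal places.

Error is O(h^1); halving h shrinks it by 2^1 = 2.
2^1×A(h/2) = -2.5370284658; minus A(h) gives -0.6062574125.
(2×(-1.2685142329) − (-1.9307710533))/(2 − 1) = -0.6062574125

-0.606257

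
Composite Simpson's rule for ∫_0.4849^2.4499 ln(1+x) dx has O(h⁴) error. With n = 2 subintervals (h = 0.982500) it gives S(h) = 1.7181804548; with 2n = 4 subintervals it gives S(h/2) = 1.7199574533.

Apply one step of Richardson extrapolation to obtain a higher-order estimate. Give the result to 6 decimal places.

Order 4 gives 2^r = 16 and 2^r − 1 = 15.
Top: 16(1.7199574533) − (1.7181804548) = 25.8011387980
Denominator 16 − 1 = 15.
Extrapolated: 25.8011387980 / 15 = 1.7200759199
Gap between inputs: 1.777e-03; correction applied: +0.0001184666.

1.720076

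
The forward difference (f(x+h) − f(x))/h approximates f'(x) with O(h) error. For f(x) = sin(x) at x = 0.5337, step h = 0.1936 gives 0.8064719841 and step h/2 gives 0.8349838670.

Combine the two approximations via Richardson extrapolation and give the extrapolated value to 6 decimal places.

Leading term ∝ h^1; use weight 2 = 2^1.
Difference of the inputs: 0.8349838670 − 0.8064719841 = 0.0285118829
Divide by 2^1 − 1 = 1: 0.0285118829/1 = 0.0285118829
R = 0.8349838670 + 0.0285118829 = 0.8634957499

0.863496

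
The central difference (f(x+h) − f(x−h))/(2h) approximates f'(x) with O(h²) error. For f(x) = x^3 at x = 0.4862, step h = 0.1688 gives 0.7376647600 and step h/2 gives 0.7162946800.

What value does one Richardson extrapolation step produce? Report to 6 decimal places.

Method order is 2; weight 2^2 = 4.
4*0.7162946800 = 2.8651787200; subtract 0.7376647600 → 2.1275139600
2.1275139600 ÷ 3 = 0.7091713200

0.709171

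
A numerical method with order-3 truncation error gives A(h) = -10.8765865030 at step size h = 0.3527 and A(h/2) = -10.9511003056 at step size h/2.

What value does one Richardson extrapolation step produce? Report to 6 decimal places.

With r = 3 the leading error scales as h^3, so the weight is 2^3 = 8.
2^3×A(h/2) = -87.6088024448; minus A(h) gives -76.7322159418.
(-76.7322159418) ÷ 7 = -10.9617451345

-10.961745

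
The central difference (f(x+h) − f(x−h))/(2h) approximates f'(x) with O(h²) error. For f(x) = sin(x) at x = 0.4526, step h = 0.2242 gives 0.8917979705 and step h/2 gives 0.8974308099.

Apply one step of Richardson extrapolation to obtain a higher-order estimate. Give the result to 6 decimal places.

The method has order 2: 2^2 = 4.
4×0.8974308099 = 3.5897232396; subtract 0.8917979705 → 2.6979252691
2.6979252691 ÷ 3 = 0.8993084230

0.899308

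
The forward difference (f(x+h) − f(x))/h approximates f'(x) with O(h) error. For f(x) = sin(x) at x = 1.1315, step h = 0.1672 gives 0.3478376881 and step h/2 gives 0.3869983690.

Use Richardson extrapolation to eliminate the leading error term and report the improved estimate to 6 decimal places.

0.426159

The method has order 1: 2^1 = 2.
A(h/2) − A(h) = 0.3869983690 − 0.3478376881 = 0.0391606809
Divide by 2^1 − 1 = 1: 0.0391606809/1 = 0.0391606809
R = 0.3869983690 + 0.0391606809 = 0.4261590499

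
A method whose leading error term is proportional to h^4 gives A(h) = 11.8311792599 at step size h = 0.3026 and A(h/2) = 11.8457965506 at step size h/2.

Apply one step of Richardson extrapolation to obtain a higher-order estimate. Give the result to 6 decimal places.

11.846771

r = 4, so 2^r = 16.
16*11.8457965506 = 189.5327448096; 189.5327448096 − 11.8311792599 = 177.7015655497
R = 177.7015655497/15 = 11.8467710366
Gap between inputs: 1.462e-02; correction applied: +0.0009744860.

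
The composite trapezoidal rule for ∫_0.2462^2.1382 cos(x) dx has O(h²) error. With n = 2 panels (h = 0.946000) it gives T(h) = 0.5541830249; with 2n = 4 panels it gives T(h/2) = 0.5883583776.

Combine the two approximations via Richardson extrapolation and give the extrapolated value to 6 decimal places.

0.599750

Error is O(h^2); halving h shrinks it by 2^2 = 4.
Weighted: 2.3534335104 − 0.5541830249 = 1.7992504855
Denominator 4 − 1 = 3.
Result: 0.5997501618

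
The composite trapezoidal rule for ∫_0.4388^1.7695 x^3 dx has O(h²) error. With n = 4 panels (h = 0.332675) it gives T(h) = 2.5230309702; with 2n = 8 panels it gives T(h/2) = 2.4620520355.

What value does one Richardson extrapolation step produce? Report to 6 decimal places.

2.441726

Error is O(h^2); halving h shrinks it by 2^2 = 4.
2^2·A(h/2) = 9.8482081420; minus A(h) gives 7.3251771718.
Denominator 4 − 1 = 3.
Result: 2.4417257239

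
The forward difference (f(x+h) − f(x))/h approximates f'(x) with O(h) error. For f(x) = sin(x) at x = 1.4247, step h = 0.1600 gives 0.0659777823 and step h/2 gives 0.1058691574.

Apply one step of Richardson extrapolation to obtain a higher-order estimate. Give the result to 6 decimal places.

With r = 1 the leading error scales as h^1, so the weight is 2^1 = 2.
2 × 0.1058691574 − 0.0659777823 = 0.1457605325
Divide by 2^1 − 1 = 1.
R = 0.1457605325/1 = 0.1457605325

0.145761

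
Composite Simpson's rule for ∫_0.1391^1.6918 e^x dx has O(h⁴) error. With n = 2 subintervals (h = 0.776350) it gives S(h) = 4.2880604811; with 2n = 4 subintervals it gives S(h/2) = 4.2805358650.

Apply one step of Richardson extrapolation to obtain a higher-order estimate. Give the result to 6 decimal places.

With r = 4 the leading error scales as h^4, so the weight is 2^4 = 16.
Difference of the inputs: 4.2805358650 − 4.2880604811 = -0.0075246161
Divide by 2^4 − 1 = 15: (-0.0075246161)/15 = -0.0005016411
R = A(h/2) + (A(h/2) − A(h))/15 = 4.2805358650 − 0.0005016411 = 4.2800342239
Gap between inputs: 7.525e-03; correction applied: −0.0005016411.

4.280034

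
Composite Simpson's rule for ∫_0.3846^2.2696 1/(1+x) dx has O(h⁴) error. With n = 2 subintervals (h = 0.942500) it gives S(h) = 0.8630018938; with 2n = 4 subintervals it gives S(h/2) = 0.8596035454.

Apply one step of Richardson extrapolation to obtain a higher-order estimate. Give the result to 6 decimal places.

Method order is 4; weight 2^4 = 16.
A(h/2) − A(h) = 0.8596035454 − 0.8630018938 = -0.0033983484
Divide by 2^4 − 1 = 15: (-0.0033983484)/15 = -0.0002265566
R = A(h/2) + (A(h/2) − A(h))/15 = 0.8596035454 − 0.0002265566 = 0.8593769888

0.859377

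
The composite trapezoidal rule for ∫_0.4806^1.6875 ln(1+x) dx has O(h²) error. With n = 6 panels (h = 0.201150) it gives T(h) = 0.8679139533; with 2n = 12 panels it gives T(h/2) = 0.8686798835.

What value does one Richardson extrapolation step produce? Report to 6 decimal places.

0.868935

r = 2: numerator weight 4, denominator 3.
4 × 0.8686798835 = 3.4747195340; subtract 0.8679139533 → 2.6068055807
Extrapolated: 2.6068055807 / 3 = 0.8689351936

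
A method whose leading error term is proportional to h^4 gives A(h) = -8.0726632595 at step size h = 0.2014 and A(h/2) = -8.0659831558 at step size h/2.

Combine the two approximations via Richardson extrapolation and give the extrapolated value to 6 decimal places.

r = 4: numerator weight 16, denominator 15.
Top: 16(-8.0659831558) − (-8.0726632595) = -120.9830672333
R = (-120.9830672333)/15 = -8.0655378156
Correction |R − A(h/2)| = 4.453e-04; gap |A(h/2) − A(h)| = 6.680e-03.

-8.065538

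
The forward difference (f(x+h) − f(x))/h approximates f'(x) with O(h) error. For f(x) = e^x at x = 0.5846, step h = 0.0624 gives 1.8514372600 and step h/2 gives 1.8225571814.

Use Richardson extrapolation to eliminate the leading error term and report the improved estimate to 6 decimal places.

1.793677

r = 1, so 2^r = 2.
Top: 2(1.8225571814) − (1.8514372600) = 1.7936771028
Extrapolated: 1.7936771028 / 1 = 1.7936771028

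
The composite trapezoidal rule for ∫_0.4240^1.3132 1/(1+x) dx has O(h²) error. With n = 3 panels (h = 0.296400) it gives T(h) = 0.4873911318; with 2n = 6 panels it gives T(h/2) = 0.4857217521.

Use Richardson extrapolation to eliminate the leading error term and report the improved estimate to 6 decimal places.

0.485165

With r = 2 the leading error scales as h^2, so the weight is 2^2 = 4.
Weighted: 1.9428870084 − 0.4873911318 = 1.4554958766
Denominator 4 − 1 = 3.
(4·0.4857217521 − 0.4873911318)/(4 − 1) = 0.4851652922
Shift from A(h/2): −0.0005564599.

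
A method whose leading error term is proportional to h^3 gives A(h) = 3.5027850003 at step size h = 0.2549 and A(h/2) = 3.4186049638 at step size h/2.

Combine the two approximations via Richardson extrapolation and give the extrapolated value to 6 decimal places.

3.406579

The method has order 3: 2^3 = 8.
Top: 8(3.4186049638) − (3.5027850003) = 23.8460547101
Extrapolated: 23.8460547101 / 7 = 3.4065792443
Gap between inputs: 8.418e-02; correction applied: −0.0120257195.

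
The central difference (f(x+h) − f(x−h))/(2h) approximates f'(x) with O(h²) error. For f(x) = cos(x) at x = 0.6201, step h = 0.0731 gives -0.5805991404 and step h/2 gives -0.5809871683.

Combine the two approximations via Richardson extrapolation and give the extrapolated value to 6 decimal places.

-0.581117

The method has order 2: 2^2 = 4.
Top: 4(-0.5809871683) − (-0.5805991404) = -1.7433495328
R = (-1.7433495328)/3 = -0.5811165109
Shift from A(h/2): −0.0001293426.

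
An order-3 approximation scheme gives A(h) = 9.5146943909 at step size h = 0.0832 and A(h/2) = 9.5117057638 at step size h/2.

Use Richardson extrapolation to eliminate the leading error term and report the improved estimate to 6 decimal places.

The method has order 3: 2^3 = 8.
A(h/2) − A(h) = 9.5117057638 − 9.5146943909 = -0.0029886271
Correction (A(h/2) − A(h))/(8 − 1) = (-0.0029886271)/7 = -0.0004269467
R = 9.5117057638 − 0.0004269467 = 9.5112788171

9.511279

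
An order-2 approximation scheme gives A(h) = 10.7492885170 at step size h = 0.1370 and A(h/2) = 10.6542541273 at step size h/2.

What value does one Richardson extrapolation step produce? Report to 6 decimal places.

With r = 2 the leading error scales as h^2, so the weight is 2^2 = 4.
4·10.6542541273 = 42.6170165092; subtract 10.7492885170 → 31.8677279922
Denominator 4 − 1 = 3.
So the Richardson estimate is 10.6225759974.

10.622576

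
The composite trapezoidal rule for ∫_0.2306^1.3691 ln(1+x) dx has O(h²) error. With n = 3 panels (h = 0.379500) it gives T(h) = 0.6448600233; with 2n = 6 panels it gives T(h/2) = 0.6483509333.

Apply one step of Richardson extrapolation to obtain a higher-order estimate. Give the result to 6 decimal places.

With r = 2 the leading error scales as h^2, so the weight is 2^2 = 4.
2^2×A(h/2) = 2.5934037332; minus A(h) gives 1.9485437099.
Denominator 4 − 1 = 3.
So the Richardson estimate is 0.6495145700.
Shift from A(h/2): +0.0011636367.

0.649515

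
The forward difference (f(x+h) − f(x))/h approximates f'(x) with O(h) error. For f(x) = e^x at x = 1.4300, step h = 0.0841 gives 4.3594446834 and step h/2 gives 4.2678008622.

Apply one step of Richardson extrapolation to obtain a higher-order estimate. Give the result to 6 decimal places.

4.176157

Method order is 1; weight 2^1 = 2.
2*4.2678008622 − 4.3594446834 = 4.1761570410
Divide by 2^1 − 1 = 1.
R = 4.1761570410/1 = 4.1761570410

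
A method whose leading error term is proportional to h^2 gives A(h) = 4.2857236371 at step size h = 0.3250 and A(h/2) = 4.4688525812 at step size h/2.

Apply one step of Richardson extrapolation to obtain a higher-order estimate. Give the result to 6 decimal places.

Error is O(h^2); halving h shrinks it by 2^2 = 4.
Top: 4(4.4688525812) − (4.2857236371) = 13.5896866877
Denominator 4 − 1 = 3.
13.5896866877 ÷ 3 = 4.5298955626

4.529896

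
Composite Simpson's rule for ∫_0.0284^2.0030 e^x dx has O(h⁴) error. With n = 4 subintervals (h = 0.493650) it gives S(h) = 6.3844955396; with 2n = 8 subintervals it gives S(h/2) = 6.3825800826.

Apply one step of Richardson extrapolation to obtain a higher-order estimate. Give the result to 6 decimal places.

Error is O(h^4); halving h shrinks it by 2^4 = 16.
16 × 6.3825800826 = 102.1212813216; 102.1212813216 − 6.3844955396 = 95.7367857820
Denominator 16 − 1 = 15.
95.7367857820 ÷ 15 = 6.3824523855

6.382452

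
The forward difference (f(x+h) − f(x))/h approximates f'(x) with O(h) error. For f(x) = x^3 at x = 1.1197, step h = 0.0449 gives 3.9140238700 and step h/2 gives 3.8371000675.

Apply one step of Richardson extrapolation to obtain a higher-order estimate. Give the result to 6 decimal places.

The method has order 1: 2^1 = 2.
2^1×A(h/2) = 7.6742001350; minus A(h) gives 3.7601762650.
Extrapolated: 3.7601762650 / 1 = 3.7601762650

3.760176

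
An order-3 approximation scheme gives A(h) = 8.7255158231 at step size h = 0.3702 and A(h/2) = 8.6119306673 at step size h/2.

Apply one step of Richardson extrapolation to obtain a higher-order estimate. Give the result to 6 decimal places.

Leading term ∝ h^3; use weight 8 = 2^3.
Difference of the inputs: 8.6119306673 − 8.7255158231 = -0.1135851558
Correction (A(h/2) − A(h))/(8 − 1) = (-0.1135851558)/7 = -0.0162264508
R = 8.6119306673 − 0.0162264508 = 8.5957042165

8.595704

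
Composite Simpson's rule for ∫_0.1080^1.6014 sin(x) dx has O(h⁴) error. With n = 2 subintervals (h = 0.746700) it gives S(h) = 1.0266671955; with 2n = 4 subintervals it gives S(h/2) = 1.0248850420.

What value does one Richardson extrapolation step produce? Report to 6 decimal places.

1.024766

Method order is 4; weight 2^4 = 16.
Weighted: 16.3981606720 − 1.0266671955 = 15.3714934765
(16×1.0248850420 − 1.0266671955)/(16 − 1) = 1.0247662318
Correction |R − A(h/2)| = 1.188e-04; gap |A(h/2) − A(h)| = 1.782e-03.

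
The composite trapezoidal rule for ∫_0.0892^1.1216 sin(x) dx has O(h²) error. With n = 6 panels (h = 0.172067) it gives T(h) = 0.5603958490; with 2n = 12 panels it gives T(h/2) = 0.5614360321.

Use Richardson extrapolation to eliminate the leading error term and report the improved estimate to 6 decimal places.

Method order is 2; weight 2^2 = 4.
A(h/2) − A(h) = 0.5614360321 − 0.5603958490 = 0.0010401831
Correction (A(h/2) − A(h))/(4 − 1) = 0.0010401831/3 = 0.0003467277
R = A(h/2) + (A(h/2) − A(h))/3 = 0.5614360321 + 0.0003467277 = 0.5617827598
Correction |R − A(h/2)| = 3.467e-04; gap |A(h/2) − A(h)| = 1.040e-03.

0.561783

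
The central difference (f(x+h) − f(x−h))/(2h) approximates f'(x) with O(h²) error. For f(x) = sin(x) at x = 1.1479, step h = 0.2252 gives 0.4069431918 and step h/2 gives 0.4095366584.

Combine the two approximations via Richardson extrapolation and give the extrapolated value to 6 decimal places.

The method has order 2: 2^2 = 4.
4×0.4095366584 − 0.4069431918 = 1.2312034418
Extrapolated: 1.2312034418 / 3 = 0.4104011473
Gap between inputs: 2.593e-03; correction applied: +0.0008644889.

0.410401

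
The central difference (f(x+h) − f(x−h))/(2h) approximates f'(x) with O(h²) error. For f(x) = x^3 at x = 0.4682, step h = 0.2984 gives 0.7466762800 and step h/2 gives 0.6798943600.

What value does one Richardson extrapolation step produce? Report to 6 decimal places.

r = 2, so 2^r = 4.
2^2*A(h/2) = 2.7195774400; minus A(h) gives 1.9729011600.
Denominator 4 − 1 = 3.
1.9729011600 ÷ 3 = 0.6576337200
Correction |R − A(h/2)| = 2.226e-02; gap |A(h/2) − A(h)| = 6.678e-02.

0.657634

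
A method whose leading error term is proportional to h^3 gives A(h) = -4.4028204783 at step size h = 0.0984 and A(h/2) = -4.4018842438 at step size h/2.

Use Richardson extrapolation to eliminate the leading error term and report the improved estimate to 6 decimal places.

Leading term ∝ h^3; use weight 8 = 2^3.
8*(-4.4018842438) = -35.2150739504; subtract (-4.4028204783) → -30.8122534721
Denominator 8 − 1 = 7.
R = (-30.8122534721)/7 = -4.4017504960
Shift from A(h/2): +0.0001337478.

-4.401750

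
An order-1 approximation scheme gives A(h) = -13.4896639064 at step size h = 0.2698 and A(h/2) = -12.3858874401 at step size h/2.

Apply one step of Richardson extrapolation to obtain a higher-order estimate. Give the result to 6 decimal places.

r = 1: numerator weight 2, denominator 1.
A(h/2) − A(h) = -12.3858874401 − (-13.4896639064) = 1.1037764663
Correction (A(h/2) − A(h))/(2 − 1) = 1.1037764663/1 = 1.1037764663
R = A(h/2) + (A(h/2) − A(h))/1 = -12.3858874401 + 1.1037764663 = -11.2821109738

-11.282111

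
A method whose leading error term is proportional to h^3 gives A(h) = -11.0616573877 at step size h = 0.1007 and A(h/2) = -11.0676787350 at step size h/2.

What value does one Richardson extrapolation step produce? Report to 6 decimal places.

-11.068539

r = 3: numerator weight 8, denominator 7.
Numerator 8×A(h/2) − A(h) = 8×(-11.0676787350) − (-11.0616573877) = -77.4797724923
R = (-77.4797724923)/7 = -11.0685389275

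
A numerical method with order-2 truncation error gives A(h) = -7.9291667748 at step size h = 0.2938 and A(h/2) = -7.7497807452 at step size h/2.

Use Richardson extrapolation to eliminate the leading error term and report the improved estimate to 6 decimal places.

Error is O(h^2); halving h shrinks it by 2^2 = 4.
Numerator 4×A(h/2) − A(h) = 4×(-7.7497807452) − (-7.9291667748) = -23.0699562060
(-23.0699562060) ÷ 3 = -7.6899854020

-7.689985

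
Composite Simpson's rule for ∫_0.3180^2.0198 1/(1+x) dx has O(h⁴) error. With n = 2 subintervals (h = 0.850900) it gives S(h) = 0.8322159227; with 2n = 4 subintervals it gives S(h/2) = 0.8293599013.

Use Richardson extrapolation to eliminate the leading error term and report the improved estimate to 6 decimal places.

With r = 4 the leading error scales as h^4, so the weight is 2^4 = 16.
2^4·A(h/2) = 13.2697584208; minus A(h) gives 12.4375424981.
12.4375424981 ÷ 15 = 0.8291694999
Correction |R − A(h/2)| = 1.904e-04; gap |A(h/2) − A(h)| = 2.856e-03.

0.829169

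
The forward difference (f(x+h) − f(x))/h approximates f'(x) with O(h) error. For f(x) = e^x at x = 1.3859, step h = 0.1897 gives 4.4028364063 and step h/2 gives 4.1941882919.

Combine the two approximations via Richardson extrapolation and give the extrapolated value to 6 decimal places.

3.985540

Method order is 1; weight 2^1 = 2.
A(h/2) − A(h) = 4.1941882919 − 4.4028364063 = -0.2086481144
Correction (A(h/2) − A(h))/(2 − 1) = (-0.2086481144)/1 = -0.2086481144
R = A(h/2) + (A(h/2) − A(h))/1 = 4.1941882919 − 0.2086481144 = 3.9855401775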